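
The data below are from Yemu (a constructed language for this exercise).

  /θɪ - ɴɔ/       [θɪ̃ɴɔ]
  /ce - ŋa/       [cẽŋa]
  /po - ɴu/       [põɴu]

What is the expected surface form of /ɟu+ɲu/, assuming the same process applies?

The data show regressive nasality assimilation (vowel nasalisation): /ɪ/ → [ɪ̃] before /ɴ/; /e/ → [ẽ] before /ŋ/; /o/ → [õ] before /ɴ/ — a vowel is nasalised by an immediately following nasal consonant.
/u/ sits next to the nasal /ɲ/ and is therefore nasalised to [ũ].

[ɟũɲu]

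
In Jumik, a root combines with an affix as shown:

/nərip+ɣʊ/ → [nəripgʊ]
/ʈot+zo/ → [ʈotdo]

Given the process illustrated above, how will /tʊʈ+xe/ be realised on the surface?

[tʊʈke]

The data show progressive manner assimilation: /ɣ/ → [g] after /p/; /z/ → [d] after /t/. In each pair only manner changes, matching the preceding consonant, while place and voice stay constant.
The rule targets /x/ (voiceless velar fricative), which sits after the trigger /ʈ/ (stop).
Changing only its manner to stop gives [k] — the voiceless velar stop.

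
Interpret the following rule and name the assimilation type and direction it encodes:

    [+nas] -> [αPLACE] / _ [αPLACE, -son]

The shared variable α links the value of the place features (abbreviated [PLACE]) on the target to the same value on the neighbouring segment, so place is the feature that assimilates.
The conditioning segment sits to the right of the focus bar, meaning the trigger follows the segment that changes — regressive assimilation.

regressive place assimilation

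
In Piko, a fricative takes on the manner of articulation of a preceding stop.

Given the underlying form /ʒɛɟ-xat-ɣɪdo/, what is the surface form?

The rule targets /x/ (voiceless velar fricative), which sits after the trigger /ɟ/ (stop).
A voiceless velar stop is [k], so the surface segment is [k].
The same rule applies at the second boundary: /ɣ/ → [g] next to /t/.

[ʒɛɟkatgɪdo]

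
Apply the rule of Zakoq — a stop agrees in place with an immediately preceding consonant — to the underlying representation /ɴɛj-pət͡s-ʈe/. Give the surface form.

/p/ is a voiceless bilabial stop. The preceding trigger /j/ is palatal, so /p/ must become palatal as well.
Changing only its place to palatal gives [c] — the voiceless palatal stop.
At the second juncture, /ʈ/ likewise becomes [t] adjacent to /t͡s/.

[ɴɛjcət͡ste]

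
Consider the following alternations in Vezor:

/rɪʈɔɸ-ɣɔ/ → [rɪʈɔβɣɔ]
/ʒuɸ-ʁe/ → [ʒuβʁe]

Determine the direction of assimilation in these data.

The segment that alternates is /ɸ/, which surfaces as [β] when adjacent to /ɣ/.
The change voiceless → voiced matches the voicing of the following /ɣ/, identifying this as voicing assimilation.
Checking the remaining alternation: /ɸ/ → [β] before /ʁ/ (voiceless → voiced, matching voiced) — only voicing changes, and always toward the following segment.
Since the segment that changes precedes the conditioning segment, the assimilation is regressive.

regressive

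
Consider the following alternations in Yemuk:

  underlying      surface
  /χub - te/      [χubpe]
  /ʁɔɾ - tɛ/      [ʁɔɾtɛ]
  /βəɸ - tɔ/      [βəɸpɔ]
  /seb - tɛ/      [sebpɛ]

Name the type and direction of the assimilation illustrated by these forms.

progressive place assimilation

Underlying /t/ is realised as [p] next to /b/; /b/ itself does not change.
/t/ is alveolar while /b/ is bilabial; the output [p] is bilabial, matching the trigger — so the feature that spreads is place.
Manner and voice are unchanged, so the assimilation is partial, not total.
The same holds elsewhere in the data: /t/ → [p] after /ɸ/ (alveolar → bilabial, matching bilabial) — only place changes, and always toward the preceding segment.
No alternation appears in [ʁɔɾtɛ]: there the adjacent consonants already agree in place (/t/ and /ɾ/ are both alveolar), so this form is consistent with the same rule.
Since the segment that changes follows the conditioning segment, the assimilation is progressive.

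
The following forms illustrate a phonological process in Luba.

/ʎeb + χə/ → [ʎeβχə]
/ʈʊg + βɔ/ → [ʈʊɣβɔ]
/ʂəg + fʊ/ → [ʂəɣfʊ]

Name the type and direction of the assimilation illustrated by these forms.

regressive manner assimilation

Underlying /b/ is realised as [β] next to /χ/; /χ/ itself does not change.
The change stop → fricative matches the manner of the following /χ/, identifying this as manner assimilation.
Place and voice are unchanged, so the assimilation is partial, not total.
The other alternating forms pattern the same way: /g/ → [ɣ] before /β/ (stop → fricative, matching a fricative); /g/ → [ɣ] before /f/ (stop → fricative, matching a fricative) — only manner changes, and always toward the following segment.
Since the segment that changes precedes the conditioning segment, the assimilation is regressive.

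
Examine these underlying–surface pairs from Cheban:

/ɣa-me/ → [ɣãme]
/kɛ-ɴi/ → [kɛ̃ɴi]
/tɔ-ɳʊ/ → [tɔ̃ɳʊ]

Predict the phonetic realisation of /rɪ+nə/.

[rɪ̃nə]

The data show regressive nasality assimilation (vowel nasalisation): /a/ → [ã] before /m/; /ɛ/ → [ɛ̃] before /ɴ/; /ɔ/ → [ɔ̃] before /ɳ/ — a vowel is nasalised by an immediately following nasal consonant.
/ɪ/ sits next to the nasal /n/ and is therefore nasalised to [ɪ̃].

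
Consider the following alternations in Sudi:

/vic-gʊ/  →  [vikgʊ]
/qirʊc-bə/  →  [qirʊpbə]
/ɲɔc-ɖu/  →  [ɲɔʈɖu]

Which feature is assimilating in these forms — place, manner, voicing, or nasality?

place

The segment that alternates is /c/, which surfaces as [k] when adjacent to /g/.
/c/ is palatal while /g/ is velar; the output [k] is velar, matching the trigger — so the feature that spreads is place.
The other alternating forms pattern the same way: /c/ → [p] before /b/ (palatal → bilabial, matching bilabial); /c/ → [ʈ] before /ɖ/ (palatal → retroflex, matching retroflex) — only place changes, and always toward the following segment.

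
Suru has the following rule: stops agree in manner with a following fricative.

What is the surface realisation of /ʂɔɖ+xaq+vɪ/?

[ʂɔʐxaχvɪ]

/ɖ/ is a voiced retroflex stop. The following trigger /x/ is a fricative, so /ɖ/ must become a fricative as well.
A voiced retroflex fricative is [ʐ], so the surface segment is [ʐ].
At the second juncture, /q/ likewise becomes [χ] adjacent to /v/.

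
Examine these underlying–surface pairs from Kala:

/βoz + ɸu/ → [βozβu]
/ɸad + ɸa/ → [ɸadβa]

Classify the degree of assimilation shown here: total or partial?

partial assimilation

Underlying /ɸ/ is realised as [β] next to /z/; /z/ itself does not change.
/ɸ/ is voiceless while /z/ is voiced; the output [β] is voiced, matching the trigger — so the feature that spreads is voicing.
Place and manner are unchanged, so the assimilation is partial, not total.
The other alternating form patterns the same way: /ɸ/ → [β] after /d/ (voiceless → voiced, matching voiced) — only voicing changes, and always toward the preceding segment.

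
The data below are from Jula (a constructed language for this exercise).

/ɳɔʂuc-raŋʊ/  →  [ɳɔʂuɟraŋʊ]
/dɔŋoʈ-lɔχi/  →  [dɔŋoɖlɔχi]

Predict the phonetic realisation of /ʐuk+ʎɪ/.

The data show regressive voicing assimilation: /c/ → [ɟ] before /r/; /ʈ/ → [ɖ] before /l/. In each pair only voicing changes, matching the following consonant, while place and manner stay constant.
/k/ is a voiceless velar stop. The following trigger /ʎ/ is voiced, so /k/ must become voiced as well.
A voiced velar stop is [g], so the surface segment is [g].

[ʐugʎɪ]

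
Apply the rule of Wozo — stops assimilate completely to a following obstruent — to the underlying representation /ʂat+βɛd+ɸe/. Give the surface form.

[ʂaββɛɸɸe]

/t/ is the segment targeted by the rule; it sits immediately before /β/, so it assimilates completely and surfaces as [β].
The same rule applies at the second boundary: /d/ → [ɸ] next to /ɸ/.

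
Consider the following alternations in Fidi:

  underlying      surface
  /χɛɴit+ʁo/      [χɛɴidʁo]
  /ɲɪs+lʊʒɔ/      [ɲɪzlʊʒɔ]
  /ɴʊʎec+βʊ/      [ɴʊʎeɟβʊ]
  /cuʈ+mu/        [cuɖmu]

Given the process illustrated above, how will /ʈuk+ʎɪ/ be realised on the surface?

[ʈugʎɪ]

The data show regressive voicing assimilation: /t/ → [d] before /ʁ/; /s/ → [z] before /l/; /c/ → [ɟ] before /β/; /ʈ/ → [ɖ] before /m/. In each pair only voicing changes, matching the following consonant, while place and manner stay constant.
The rule targets /k/ (voiceless velar stop), which sits before the trigger /ʎ/ (voiced).
A voiced velar stop is [g], so the surface segment is [g].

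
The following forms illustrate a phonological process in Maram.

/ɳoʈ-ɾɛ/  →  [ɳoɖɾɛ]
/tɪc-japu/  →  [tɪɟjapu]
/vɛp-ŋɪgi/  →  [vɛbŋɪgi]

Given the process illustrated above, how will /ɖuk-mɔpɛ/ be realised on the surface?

[ɖugmɔpɛ]

The data show regressive voicing assimilation: /ʈ/ → [ɖ] before /ɾ/; /c/ → [ɟ] before /j/; /p/ → [b] before /ŋ/. In each pair only voicing changes, matching the following consonant, while place and manner stay constant.
/k/ is a voiceless velar stop. The following trigger /m/ is voiced, so /k/ must become voiced as well.
A voiced velar stop is [g], so the surface segment is [g].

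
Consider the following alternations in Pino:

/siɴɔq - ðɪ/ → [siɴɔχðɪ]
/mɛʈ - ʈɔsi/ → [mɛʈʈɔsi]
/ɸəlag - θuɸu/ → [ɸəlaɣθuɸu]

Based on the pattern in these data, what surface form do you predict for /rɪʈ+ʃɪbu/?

The data show regressive manner assimilation: /q/ → [χ] before /ð/; /g/ → [ɣ] before /θ/. In each pair only manner changes, matching the following consonant, while place and voice stay constant.
Nothing changes in [mɛʈʈɔsi]: there the adjacent consonants already agree in manner (/ʈ/ and /ʈ/ are both stops), so this form is consistent with the same rule.
The rule targets /ʈ/ (voiceless retroflex stop), which sits before the trigger /ʃ/ (fricative).
Changing only its manner to fricative gives [ʂ] — the voiceless retroflex fricative.

[rɪʂʃɪbu]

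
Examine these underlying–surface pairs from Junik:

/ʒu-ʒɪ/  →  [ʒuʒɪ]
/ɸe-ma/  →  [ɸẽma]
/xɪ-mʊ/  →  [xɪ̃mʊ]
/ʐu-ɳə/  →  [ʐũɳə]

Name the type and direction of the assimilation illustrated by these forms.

regressive nasality assimilation (vowel nasalisation)

The vowel /e/ surfaces as nasalised [ẽ] next to the following nasal /m/ — it has acquired the [+nasal] feature of its neighbour.
The other forms show the same pattern: /ɪ/ → [ɪ̃] before /m/; /u/ → [ũ] before /ɳ/ — each time a vowel is nasalised next to a following nasal.
No change occurs in [ʒuʒɪ] because the vowel at the boundary is adjacent to an oral consonant, not a nasal (/u/ next to /ʒ/).
Because the conditioning nasal is to the right of the vowel that changes, the process is regressive (anticipatory).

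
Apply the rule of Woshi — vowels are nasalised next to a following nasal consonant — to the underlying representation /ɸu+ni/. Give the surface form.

/u/ sits next to the nasal /n/ and is therefore nasalised to [ũ].

[ɸũni]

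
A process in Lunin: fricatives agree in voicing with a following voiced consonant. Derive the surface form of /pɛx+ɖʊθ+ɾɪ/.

The rule targets /x/ (voiceless velar fricative), which sits before the trigger /ɖ/ (voiced).
A voiced velar fricative is [ɣ], so the surface segment is [ɣ].
At the second juncture, /θ/ likewise becomes [ð] adjacent to /ɾ/.

[pɛɣɖʊðɾɪ]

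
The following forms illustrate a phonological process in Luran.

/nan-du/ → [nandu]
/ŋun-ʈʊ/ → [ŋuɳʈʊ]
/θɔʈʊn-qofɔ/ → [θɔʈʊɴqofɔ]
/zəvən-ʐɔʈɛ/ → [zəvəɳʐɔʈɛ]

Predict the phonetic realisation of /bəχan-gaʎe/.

The data show regressive place assimilation: /n/ → [ɳ] before /ʈ/; /n/ → [ɴ] before /q/; /n/ → [ɳ] before /ʐ/. In each pair only place changes, matching the following consonant, while manner and voice stay constant.
No alternation appears in [nandu]: there the adjacent consonants already agree in place (/n/ and /d/ are both alveolar), so this form is consistent with the same rule.
/n/ is a voiced alveolar nasal. The following trigger /g/ is velar, so /n/ must become velar as well.
Changing only its place to velar gives [ŋ] — the voiced velar nasal.

[bəχaŋgaʎe]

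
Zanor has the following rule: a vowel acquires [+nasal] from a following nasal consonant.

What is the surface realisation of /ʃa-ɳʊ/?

[ʃãɳʊ]

/a/ sits next to the nasal /ɳ/ and is therefore nasalised to [ã].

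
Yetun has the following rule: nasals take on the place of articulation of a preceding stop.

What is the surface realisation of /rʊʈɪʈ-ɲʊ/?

[rʊʈɪʈɳʊ]

/ɲ/ is a voiced palatal nasal. The preceding trigger /ʈ/ is retroflex, so /ɲ/ must become retroflex as well.
A voiced retroflex nasal is [ɳ], so the surface segment is [ɳ].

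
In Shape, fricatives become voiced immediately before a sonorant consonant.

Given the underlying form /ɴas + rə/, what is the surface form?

The rule targets /s/ (voiceless alveolar fricative), which sits before the trigger /r/ (voiced).
A voiced alveolar fricative is [z], so the surface segment is [z].

[ɴazrə]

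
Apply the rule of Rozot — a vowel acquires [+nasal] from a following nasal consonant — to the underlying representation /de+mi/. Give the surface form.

[dẽmi]

The vowel /e/ is adjacent to the following nasal /m/, so it acquires [+nasal] and surfaces as [ẽ].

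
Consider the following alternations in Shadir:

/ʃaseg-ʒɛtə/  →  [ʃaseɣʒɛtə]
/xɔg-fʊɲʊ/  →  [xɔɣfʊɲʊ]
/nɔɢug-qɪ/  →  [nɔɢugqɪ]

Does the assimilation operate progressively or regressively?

regressive

Comparing underlying and surface forms, /g/ → [ɣ] is the alternation; the neighbouring /ʒ/ is constant.
The change stop → fricative matches the manner of the following /ʒ/, identifying this as manner assimilation.
The same holds elsewhere in the data: /g/ → [ɣ] before /f/ (stop → fricative, matching a fricative) — only manner changes, and always toward the following segment.
No alternation appears in [nɔɢugqɪ]: there the adjacent consonants already agree in manner (/g/ and /q/ are both stops), so this form is consistent with the same rule.
The trigger is the following segment, so the direction is regressive (anticipatory).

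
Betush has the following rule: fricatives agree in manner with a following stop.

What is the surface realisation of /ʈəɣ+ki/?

/ɣ/ is a voiced velar fricative. The following trigger /k/ is a stop, so /ɣ/ must become a stop as well.
Changing only its manner to stop gives [g] — the voiced velar stop.

[ʈəgki]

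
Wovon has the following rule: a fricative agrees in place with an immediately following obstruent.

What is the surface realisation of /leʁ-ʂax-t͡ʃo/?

The rule targets /ʁ/ (voiced uvular fricative), which sits before the trigger /ʂ/ (retroflex).
The voiced retroflex fricative is [ʐ], so /ʁ/ → [ʐ].
At the second juncture, /x/ likewise becomes [ʃ] adjacent to /t͡ʃ/.

[leʐʂaʃt͡ʃo]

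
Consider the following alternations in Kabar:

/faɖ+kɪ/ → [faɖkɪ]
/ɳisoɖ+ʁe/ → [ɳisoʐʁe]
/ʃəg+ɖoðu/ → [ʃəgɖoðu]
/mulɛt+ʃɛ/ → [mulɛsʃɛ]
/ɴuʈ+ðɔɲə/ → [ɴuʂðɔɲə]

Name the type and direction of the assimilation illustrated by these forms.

regressive manner assimilation

Underlying /ɖ/ is realised as [ʐ] next to /ʁ/; /ʁ/ itself does not change.
/ɖ/ is a stop while /ʁ/ is a fricative; the output [ʐ] is a fricative, matching the trigger — so the feature that spreads is manner.
Place and voice are unchanged, so the assimilation is partial, not total.
The same holds elsewhere in the data: /t/ → [s] before /ʃ/ (stop → fricative, matching a fricative); /ʈ/ → [ʂ] before /ð/ (stop → fricative, matching a fricative) — only manner changes, and always toward the following segment.
Nothing changes in [faɖkɪ], [ʃəgɖoðu]: there the adjacent consonants already agree in manner (/ɖ/ and /k/ are both stops; /g/ and /ɖ/ are both stops), so these forms are consistent with the same rule.
The trigger is the following segment, so the direction is regressive (anticipatory).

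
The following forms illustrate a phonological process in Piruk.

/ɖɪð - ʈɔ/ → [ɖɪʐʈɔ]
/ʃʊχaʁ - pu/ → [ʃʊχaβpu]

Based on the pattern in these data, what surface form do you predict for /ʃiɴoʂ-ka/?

[ʃiɴoxka]

The data show regressive place assimilation: /ð/ → [ʐ] before /ʈ/; /ʁ/ → [β] before /p/. In each pair only place changes, matching the following consonant, while manner and voice stay constant.
/ʂ/ is a voiceless retroflex fricative. The following trigger /k/ is velar, so /ʂ/ must become velar as well.
The voiceless velar fricative is [x], so /ʂ/ → [x].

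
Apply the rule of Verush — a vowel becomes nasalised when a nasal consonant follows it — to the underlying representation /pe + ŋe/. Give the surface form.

[pẽŋe]

The vowel /e/ is adjacent to the following nasal /ŋ/, so it acquires [+nasal] and surfaces as [ẽ].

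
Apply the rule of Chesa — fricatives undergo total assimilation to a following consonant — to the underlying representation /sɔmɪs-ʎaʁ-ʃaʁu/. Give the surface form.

/s/ is the segment targeted by the rule; it sits immediately before /ʎ/, so it assimilates completely and surfaces as [ʎ].
At the second juncture, /ʁ/ likewise becomes [ʃ] adjacent to /ʃ/.

[sɔmɪʎʎaʃʃaʁu]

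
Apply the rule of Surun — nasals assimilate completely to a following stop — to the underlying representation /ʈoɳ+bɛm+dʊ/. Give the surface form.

/ɳ/ is the segment targeted by the rule; it sits immediately before /b/, so it assimilates completely and surfaces as [b].
The same rule applies at the second boundary: /m/ → [d] next to /d/.

[ʈobbɛddʊ]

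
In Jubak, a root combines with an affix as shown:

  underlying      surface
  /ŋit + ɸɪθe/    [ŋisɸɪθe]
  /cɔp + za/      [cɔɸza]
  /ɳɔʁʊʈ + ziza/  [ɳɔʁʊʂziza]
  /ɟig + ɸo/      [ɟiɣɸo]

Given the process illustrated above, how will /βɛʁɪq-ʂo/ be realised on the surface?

The data show regressive manner assimilation: /t/ → [s] before /ɸ/; /p/ → [ɸ] before /z/; /ʈ/ → [ʂ] before /z/; /g/ → [ɣ] before /ɸ/. In each pair only manner changes, matching the following consonant, while place and voice stay constant.
/q/ is a voiceless uvular stop. The following trigger /ʂ/ is a fricative, so /q/ must become a fricative as well.
Changing only its manner to fricative gives [χ] — the voiceless uvular fricative.

[βɛʁɪχʂo]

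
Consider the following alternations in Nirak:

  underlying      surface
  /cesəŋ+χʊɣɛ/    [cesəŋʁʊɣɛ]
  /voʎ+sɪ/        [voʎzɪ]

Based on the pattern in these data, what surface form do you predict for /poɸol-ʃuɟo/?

The data show progressive voicing assimilation: /χ/ → [ʁ] after /ŋ/; /s/ → [z] after /ʎ/. In each pair only voicing changes, matching the preceding consonant, while place and manner stay constant.
The rule targets /ʃ/ (voiceless postalveolar fricative), which sits after the trigger /l/ (voiced).
The voiced postalveolar fricative is [ʒ], so /ʃ/ → [ʒ].

[poɸolʒuɟo]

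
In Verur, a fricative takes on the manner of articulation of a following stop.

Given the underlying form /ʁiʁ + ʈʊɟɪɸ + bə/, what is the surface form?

The rule targets /ʁ/ (voiced uvular fricative), which sits before the trigger /ʈ/ (stop).
Changing only its manner to stop gives [ɢ] — the voiced uvular stop.
The same rule applies at the second boundary: /ɸ/ → [p] next to /b/.

[ʁiɢʈʊɟɪpbə]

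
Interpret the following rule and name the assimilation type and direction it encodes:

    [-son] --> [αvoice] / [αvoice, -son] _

progressive voicing assimilation

The shared variable α links the value of [voice] on the target to the same value on the neighbouring segment, so voicing is the feature that assimilates.
Since the environment is written before the underscore, the trigger precedes the target; the direction is progressive.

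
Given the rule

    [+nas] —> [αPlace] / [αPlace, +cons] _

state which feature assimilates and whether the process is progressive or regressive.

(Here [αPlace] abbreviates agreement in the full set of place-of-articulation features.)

progressive place assimilation

The rule copies the place features (abbreviated [Place]) from the environment onto the target, so the assimilating feature is place.
The conditioning segment sits to the left of the focus bar, meaning the trigger precedes the segment that changes — progressive assimilation.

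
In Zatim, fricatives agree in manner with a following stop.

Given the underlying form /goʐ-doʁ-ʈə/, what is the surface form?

The rule targets /ʐ/ (voiced retroflex fricative), which sits before the trigger /d/ (stop).
A voiced retroflex stop is [ɖ], so the surface segment is [ɖ].
The same rule applies at the second boundary: /ʁ/ → [ɢ] next to /ʈ/.

[goɖdoɢʈə]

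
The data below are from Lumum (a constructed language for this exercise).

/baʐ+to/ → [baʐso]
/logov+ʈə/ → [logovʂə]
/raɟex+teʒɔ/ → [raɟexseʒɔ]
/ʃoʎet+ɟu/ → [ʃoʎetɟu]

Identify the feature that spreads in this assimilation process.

manner

Underlying /t/ is realised as [s] next to /ʐ/; /ʐ/ itself does not change.
/t/ is a stop while /ʐ/ is a fricative; the output [s] is a fricative, matching the trigger — so the feature that spreads is manner.
The same holds elsewhere in the data: /ʈ/ → [ʂ] after /v/ (stop → fricative, matching a fricative); /t/ → [s] after /x/ (stop → fricative, matching a fricative) — only manner changes, and always toward the preceding segment.
Nothing changes in [ʃoʎetɟu]: there the adjacent consonants already agree in manner (/ɟ/ and /t/ are both stops), so this form is consistent with the same rule.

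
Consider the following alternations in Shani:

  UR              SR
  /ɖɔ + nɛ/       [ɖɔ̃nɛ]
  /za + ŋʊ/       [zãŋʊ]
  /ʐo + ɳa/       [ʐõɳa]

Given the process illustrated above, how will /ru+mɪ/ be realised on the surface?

[rũmɪ]

The data show regressive nasality assimilation (vowel nasalisation): /ɔ/ → [ɔ̃] before /n/; /a/ → [ã] before /ŋ/; /o/ → [õ] before /ɳ/ — a vowel is nasalised by an immediately following nasal consonant.
/u/ sits next to the nasal /m/ and is therefore nasalised to [ũ].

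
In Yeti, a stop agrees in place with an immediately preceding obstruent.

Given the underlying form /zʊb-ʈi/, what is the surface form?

The rule targets /ʈ/ (voiceless retroflex stop), which sits after the trigger /b/ (bilabial).
The voiceless bilabial stop is [p], so /ʈ/ → [p].

[zʊbpi]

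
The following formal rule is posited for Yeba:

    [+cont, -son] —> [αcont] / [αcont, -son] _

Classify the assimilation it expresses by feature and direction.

The shared variable α links the value of [cont] on the target to that of the neighbouring obstruent. [cont] distinguishes stops from fricatives — a manner-of-articulation feature — so this is manner assimilation.
Since the environment is written before the underscore, the trigger precedes the target; the direction is progressive.

progressive manner assimilation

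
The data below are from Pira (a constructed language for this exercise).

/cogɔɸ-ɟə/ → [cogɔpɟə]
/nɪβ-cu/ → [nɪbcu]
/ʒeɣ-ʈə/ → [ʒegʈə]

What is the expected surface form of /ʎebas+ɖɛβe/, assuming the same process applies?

The data show regressive manner assimilation: /ɸ/ → [p] before /ɟ/; /β/ → [b] before /c/; /ɣ/ → [g] before /ʈ/. In each pair only manner changes, matching the following consonant, while place and voice stay constant.
The rule targets /s/ (voiceless alveolar fricative), which sits before the trigger /ɖ/ (stop).
A voiceless alveolar stop is [t], so the surface segment is [t].

[ʎebatɖɛβe]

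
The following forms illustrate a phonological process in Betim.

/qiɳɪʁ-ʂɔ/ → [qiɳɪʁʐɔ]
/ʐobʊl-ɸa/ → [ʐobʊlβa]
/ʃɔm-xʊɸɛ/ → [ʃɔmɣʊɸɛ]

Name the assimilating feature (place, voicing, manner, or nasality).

voicing

Comparing underlying and surface forms, /ʂ/ → [ʐ] is the alternation; the neighbouring /ʁ/ is constant.
/ʂ/ is voiceless while /ʁ/ is voiced; the output [ʐ] is voiced, matching the trigger — so the feature that spreads is voicing.
The other alternating forms pattern the same way: /ɸ/ → [β] after /l/ (voiceless → voiced, matching voiced); /x/ → [ɣ] after /m/ (voiceless → voiced, matching voiced) — only voicing changes, and always toward the preceding segment.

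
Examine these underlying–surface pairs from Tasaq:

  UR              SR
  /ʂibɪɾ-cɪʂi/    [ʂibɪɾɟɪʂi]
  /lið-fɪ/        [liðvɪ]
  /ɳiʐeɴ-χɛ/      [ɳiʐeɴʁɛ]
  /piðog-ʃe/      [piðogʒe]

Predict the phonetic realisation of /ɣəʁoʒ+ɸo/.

The data show progressive voicing assimilation: /c/ → [ɟ] after /ɾ/; /f/ → [v] after /ð/; /χ/ → [ʁ] after /ɴ/; /ʃ/ → [ʒ] after /g/. In each pair only voicing changes, matching the preceding consonant, while place and manner stay constant.
/ɸ/ is a voiceless bilabial fricative. The preceding trigger /ʒ/ is voiced, so /ɸ/ must become voiced as well.
A voiced bilabial fricative is [β], so the surface segment is [β].

[ɣəʁoʒβo]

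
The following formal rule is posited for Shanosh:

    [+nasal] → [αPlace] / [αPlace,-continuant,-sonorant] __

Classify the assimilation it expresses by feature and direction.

The rule copies the place features (abbreviated [Place]) from the environment onto the target, so the assimilating feature is place.
The conditioning segment sits to the left of the focus bar, meaning the trigger precedes the segment that changes — progressive assimilation.

progressive place assimilation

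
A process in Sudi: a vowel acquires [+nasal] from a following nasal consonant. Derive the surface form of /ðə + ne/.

/ə/ sits next to the nasal /n/ and is therefore nasalised to [ə̃].

[ðə̃ne]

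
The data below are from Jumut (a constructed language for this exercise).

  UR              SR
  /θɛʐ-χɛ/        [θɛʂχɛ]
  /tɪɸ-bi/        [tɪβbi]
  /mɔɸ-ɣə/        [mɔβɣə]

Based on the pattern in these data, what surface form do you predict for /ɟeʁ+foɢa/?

The data show regressive voicing assimilation: /ʐ/ → [ʂ] before /χ/; /ɸ/ → [β] before /b/; /ɸ/ → [β] before /ɣ/. In each pair only voicing changes, matching the following consonant, while place and manner stay constant.
The rule targets /ʁ/ (voiced uvular fricative), which sits before the trigger /f/ (voiceless).
The voiceless uvular fricative is [χ], so /ʁ/ → [χ].

[ɟeχfoɢa]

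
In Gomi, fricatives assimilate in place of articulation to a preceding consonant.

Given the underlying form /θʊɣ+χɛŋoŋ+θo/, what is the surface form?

[θʊɣxɛŋoŋxo]

The rule targets /χ/ (voiceless uvular fricative), which sits after the trigger /ɣ/ (velar).
Changing only its place to velar gives [x] — the voiceless velar fricative.
The same rule applies at the second boundary: /θ/ → [x] next to /ŋ/.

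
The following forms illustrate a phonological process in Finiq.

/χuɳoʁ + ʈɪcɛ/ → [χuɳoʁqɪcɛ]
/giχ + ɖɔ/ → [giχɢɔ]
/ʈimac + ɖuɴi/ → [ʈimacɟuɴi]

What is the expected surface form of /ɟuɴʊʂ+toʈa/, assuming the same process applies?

The data show progressive place assimilation: /ʈ/ → [q] after /ʁ/; /ɖ/ → [ɢ] after /χ/; /ɖ/ → [ɟ] after /c/. In each pair only place changes, matching the preceding consonant, while manner and voice stay constant.
The rule targets /t/ (voiceless alveolar stop), which sits after the trigger /ʂ/ (retroflex).
Changing only its place to retroflex gives [ʈ] — the voiceless retroflex stop.

[ɟuɴʊʂʈoʈa]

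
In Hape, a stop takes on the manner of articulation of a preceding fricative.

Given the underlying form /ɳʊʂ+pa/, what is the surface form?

The rule targets /p/ (voiceless bilabial stop), which sits after the trigger /ʂ/ (fricative).
Changing only its manner to fricative gives [ɸ] — the voiceless bilabial fricative.

[ɳʊʂɸa]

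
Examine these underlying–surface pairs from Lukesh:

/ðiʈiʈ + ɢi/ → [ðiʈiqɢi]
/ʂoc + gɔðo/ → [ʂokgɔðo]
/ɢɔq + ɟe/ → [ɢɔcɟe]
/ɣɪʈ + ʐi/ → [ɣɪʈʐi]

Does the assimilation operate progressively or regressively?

Comparing underlying and surface forms, /ʈ/ → [q] is the alternation; the neighbouring /ɢ/ is constant.
The change retroflex → uvular matches the place of the following /ɢ/, identifying this as place assimilation.
Checking the remaining alternations: /c/ → [k] before /g/ (palatal → velar, matching velar); /q/ → [c] before /ɟ/ (uvular → palatal, matching palatal) — only place changes, and always toward the following segment.
No alternation appears in [ɣɪʈʐi]: there the adjacent consonants already agree in place (/ʈ/ and /ʐ/ are both retroflex), so this form is consistent with the same rule.
The trigger is the following segment, so the direction is regressive (anticipatory).

regressive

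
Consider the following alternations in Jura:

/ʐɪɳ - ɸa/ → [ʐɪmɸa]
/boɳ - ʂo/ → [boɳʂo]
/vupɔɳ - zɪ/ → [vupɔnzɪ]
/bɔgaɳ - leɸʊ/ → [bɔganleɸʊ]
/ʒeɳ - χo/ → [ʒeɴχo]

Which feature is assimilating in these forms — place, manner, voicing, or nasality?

place

Comparing underlying and surface forms, /ɳ/ → [m] is the alternation; the neighbouring /ɸ/ is constant.
/ɳ/ is retroflex while /ɸ/ is bilabial; the output [m] is bilabial, matching the trigger — so the feature that spreads is place.
Checking the remaining alternations: /ɳ/ → [n] before /z/ (retroflex → alveolar, matching alveolar); /ɳ/ → [n] before /l/ (retroflex → alveolar, matching alveolar); /ɳ/ → [ɴ] before /χ/ (retroflex → uvular, matching uvular) — only place changes, and always toward the following segment.
Nothing changes in [boɳʂo]: there the adjacent consonants already agree in place (/ɳ/ and /ʂ/ are both retroflex), so this form is consistent with the same rule.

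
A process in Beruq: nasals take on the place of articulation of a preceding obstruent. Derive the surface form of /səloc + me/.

/m/ is a voiced bilabial nasal. The preceding trigger /c/ is palatal, so /m/ must become palatal as well.
A voiced palatal nasal is [ɲ], so the surface segment is [ɲ].

[səlocɲe]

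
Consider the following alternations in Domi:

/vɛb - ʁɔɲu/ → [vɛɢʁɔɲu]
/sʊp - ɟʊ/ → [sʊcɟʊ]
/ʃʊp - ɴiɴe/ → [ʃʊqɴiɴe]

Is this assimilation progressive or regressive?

regressive

Comparing underlying and surface forms, /b/ → [ɢ] is the alternation; the neighbouring /ʁ/ is constant.
/b/ is bilabial while /ʁ/ is uvular; the output [ɢ] is uvular, matching the trigger — so the feature that spreads is place.
Checking the remaining alternations: /p/ → [c] before /ɟ/ (bilabial → palatal, matching palatal); /p/ → [q] before /ɴ/ (bilabial → uvular, matching uvular) — only place changes, and always toward the following segment.
Since the segment that changes precedes the conditioning segment, the assimilation is regressive.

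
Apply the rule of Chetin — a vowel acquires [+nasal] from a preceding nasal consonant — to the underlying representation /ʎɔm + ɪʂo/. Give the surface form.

[ʎɔmɪ̃ʂo]

/ɪ/ sits next to the nasal /m/ and is therefore nasalised to [ɪ̃].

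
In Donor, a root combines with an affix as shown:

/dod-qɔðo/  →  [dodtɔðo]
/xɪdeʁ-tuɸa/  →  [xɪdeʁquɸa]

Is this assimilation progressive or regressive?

progressive

Comparing underlying and surface forms, /q/ → [t] is the alternation; the neighbouring /d/ is constant.
/q/ is uvular while /d/ is alveolar; the output [t] is alveolar, matching the trigger — so the feature that spreads is place.
Checking the remaining alternation: /t/ → [q] after /ʁ/ (alveolar → uvular, matching uvular) — only place changes, and always toward the preceding segment.
The trigger is the preceding segment, so the direction is progressive (perseverative).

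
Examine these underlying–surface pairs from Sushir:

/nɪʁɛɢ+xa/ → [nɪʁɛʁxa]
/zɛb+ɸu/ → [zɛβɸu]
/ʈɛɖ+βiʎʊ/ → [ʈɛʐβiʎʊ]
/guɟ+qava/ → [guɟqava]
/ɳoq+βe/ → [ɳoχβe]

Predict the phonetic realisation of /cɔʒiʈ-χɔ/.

[cɔʒiʂχɔ]

The data show regressive manner assimilation: /ɢ/ → [ʁ] before /x/; /b/ → [β] before /ɸ/; /ɖ/ → [ʐ] before /β/; /q/ → [χ] before /β/. In each pair only manner changes, matching the following consonant, while place and voice stay constant.
No alternation appears in [guɟqava]: there the adjacent consonants already agree in manner (/ɟ/ and /q/ are both stops), so this form is consistent with the same rule.
/ʈ/ is a voiceless retroflex stop. The following trigger /χ/ is a fricative, so /ʈ/ must become a fricative as well.
A voiceless retroflex fricative is [ʂ], so the surface segment is [ʂ].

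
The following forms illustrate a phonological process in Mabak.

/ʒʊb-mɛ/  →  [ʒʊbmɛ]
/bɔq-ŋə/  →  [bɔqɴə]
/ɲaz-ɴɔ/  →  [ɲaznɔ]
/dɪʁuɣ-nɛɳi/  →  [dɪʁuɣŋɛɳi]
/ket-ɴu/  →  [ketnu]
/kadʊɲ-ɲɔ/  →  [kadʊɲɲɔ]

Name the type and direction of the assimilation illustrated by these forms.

Comparing underlying and surface forms, /ŋ/ → [ɴ] is the alternation; the neighbouring /q/ is constant.
/ŋ/ is velar while /q/ is uvular; the output [ɴ] is uvular, matching the trigger — so the feature that spreads is place.
Manner and voice are unchanged, so the assimilation is partial, not total.
Checking the remaining alternations: /ɴ/ → [n] after /z/ (uvular → alveolar, matching alveolar); /n/ → [ŋ] after /ɣ/ (alveolar → velar, matching velar); /ɴ/ → [n] after /t/ (uvular → alveolar, matching alveolar) — only place changes, and always toward the preceding segment.
Nothing changes in [ʒʊbmɛ], [kadʊɲɲɔ]: there the adjacent consonants already agree in place (/m/ and /b/ are both bilabial; /ɲ/ and /ɲ/ are both palatal), so these forms are consistent with the same rule.
The trigger is the preceding segment, so the direction is progressive (perseverative).

progressive place assimilation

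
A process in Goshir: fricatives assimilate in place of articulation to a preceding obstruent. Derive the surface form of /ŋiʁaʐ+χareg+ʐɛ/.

The rule targets /χ/ (voiceless uvular fricative), which sits after the trigger /ʐ/ (retroflex).
The voiceless retroflex fricative is [ʂ], so /χ/ → [ʂ].
The same rule applies at the second boundary: /ʐ/ → [ɣ] next to /g/.

[ŋiʁaʐʂaregɣɛ]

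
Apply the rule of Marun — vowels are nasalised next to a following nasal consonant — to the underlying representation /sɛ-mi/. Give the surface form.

[sɛ̃mi]

The vowel /ɛ/ is adjacent to the following nasal /m/, so it acquires [+nasal] and surfaces as [ɛ̃].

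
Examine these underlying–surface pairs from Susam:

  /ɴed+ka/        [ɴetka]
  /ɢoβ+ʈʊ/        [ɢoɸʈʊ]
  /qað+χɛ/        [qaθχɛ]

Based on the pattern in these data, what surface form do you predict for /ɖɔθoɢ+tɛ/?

The data show regressive voicing assimilation: /d/ → [t] before /k/; /β/ → [ɸ] before /ʈ/; /ð/ → [θ] before /χ/. In each pair only voicing changes, matching the following consonant, while place and manner stay constant.
/ɢ/ is a voiced uvular stop. The following trigger /t/ is voiceless, so /ɢ/ must become voiceless as well.
A voiceless uvular stop is [q], so the surface segment is [q].

[ɖɔθoqtɛ]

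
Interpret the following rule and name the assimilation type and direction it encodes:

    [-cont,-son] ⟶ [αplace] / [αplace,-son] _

The shared variable α links the value of the place features (abbreviated [place]) on the target to the same value on the neighbouring segment, so place is the feature that assimilates.
Since the environment is written before the underscore, the trigger precedes the target; the direction is progressive.

progressive place assimilation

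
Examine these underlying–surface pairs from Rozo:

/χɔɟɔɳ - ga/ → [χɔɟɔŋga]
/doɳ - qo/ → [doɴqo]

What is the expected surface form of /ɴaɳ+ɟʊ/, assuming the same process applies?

[ɴaɲɟʊ]

The data show regressive place assimilation: /ɳ/ → [ŋ] before /g/; /ɳ/ → [ɴ] before /q/. In each pair only place changes, matching the following consonant, while manner and voice stay constant.
The rule targets /ɳ/ (voiced retroflex nasal), which sits before the trigger /ɟ/ (palatal).
The voiced palatal nasal is [ɲ], so /ɳ/ → [ɲ].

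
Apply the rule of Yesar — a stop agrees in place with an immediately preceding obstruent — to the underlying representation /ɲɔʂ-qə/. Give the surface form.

The rule targets /q/ (voiceless uvular stop), which sits after the trigger /ʂ/ (retroflex).
The voiceless retroflex stop is [ʈ], so /q/ → [ʈ].

[ɲɔʂʈə]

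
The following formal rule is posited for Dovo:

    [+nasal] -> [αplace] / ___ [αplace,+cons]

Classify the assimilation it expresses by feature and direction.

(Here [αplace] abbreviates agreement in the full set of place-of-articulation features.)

regressive place assimilation

The rule copies the place features (abbreviated [place]) from the environment onto the target, so the assimilating feature is place.
The conditioning segment sits to the right of the focus bar, meaning the trigger follows the segment that changes — regressive assimilation.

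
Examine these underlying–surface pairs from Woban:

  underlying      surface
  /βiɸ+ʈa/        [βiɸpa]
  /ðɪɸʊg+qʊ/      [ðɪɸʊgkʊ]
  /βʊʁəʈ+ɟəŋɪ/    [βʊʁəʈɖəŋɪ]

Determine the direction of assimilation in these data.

The segment that alternates is /ʈ/, which surfaces as [p] when adjacent to /ɸ/.
The change retroflex → bilabial matches the place of the preceding /ɸ/, identifying this as place assimilation.
The same holds elsewhere in the data: /q/ → [k] after /g/ (uvular → velar, matching velar); /ɟ/ → [ɖ] after /ʈ/ (palatal → retroflex, matching retroflex) — only place changes, and always toward the preceding segment.
Since the segment that changes follows the conditioning segment, the assimilation is progressive.

progressive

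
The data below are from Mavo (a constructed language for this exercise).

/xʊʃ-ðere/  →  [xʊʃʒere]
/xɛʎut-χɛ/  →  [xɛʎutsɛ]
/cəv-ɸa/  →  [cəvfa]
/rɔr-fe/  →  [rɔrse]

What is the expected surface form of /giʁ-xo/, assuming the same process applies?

The data show progressive place assimilation: /ð/ → [ʒ] after /ʃ/; /χ/ → [s] after /t/; /ɸ/ → [f] after /v/; /f/ → [s] after /r/. In each pair only place changes, matching the preceding consonant, while manner and voice stay constant.
The rule targets /x/ (voiceless velar fricative), which sits after the trigger /ʁ/ (uvular).
Changing only its place to uvular gives [χ] — the voiceless uvular fricative.

[giʁχo]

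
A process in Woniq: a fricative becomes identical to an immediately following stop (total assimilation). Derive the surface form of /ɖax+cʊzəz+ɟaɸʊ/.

/x/ is the segment targeted by the rule; it sits immediately before /c/, so it assimilates completely and surfaces as [c].
The same rule applies at the second boundary: /z/ → [ɟ] next to /ɟ/.

[ɖaccʊzəɟɟaɸʊ]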